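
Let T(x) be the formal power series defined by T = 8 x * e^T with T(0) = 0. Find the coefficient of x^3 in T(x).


Apply the Lagrange inversion formula: if T = 8 x * phi(T) with phi(t) = e^t, then
[x^n] T = 8^n * (1/n) [t^(n-1)] phi(t)^n = 8^n * (1/n) [t^(n-1)] e^(n t) = 8^n * (1/n) * n^(n-1) / (n-1)! = 8^n * n^(n-1) / n!.
When c = 1 this is the Cayley count of rooted labeled trees on n vertices, divided by n!.
For n = 3: 8^3 * 3^2 / 3! = 512 * 9/6 = 768.

768


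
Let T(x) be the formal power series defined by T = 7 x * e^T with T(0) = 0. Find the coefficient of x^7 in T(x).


Apply the Lagrange inversion formula: if T = 7 x * phi(T) with phi(t) = e^t, then
[x^n] T = 7^n * (1/n) [t^(n-1)] phi(t)^n = 7^n * (1/n) [t^(n-1)] e^(n t) = 7^n * (1/n) * n^(n-1) / (n-1)! = 7^n * n^(n-1) / n!.
When c = 1 this is the Cayley count of rooted labeled trees on n vertices, divided by n!.
For n = 7: 7^7 * 7^6 / 7! = 823543 * 117649/5040 = 13841287201/720.

13841287201/720


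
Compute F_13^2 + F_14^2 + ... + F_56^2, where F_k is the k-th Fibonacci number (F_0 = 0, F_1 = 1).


There is a standard identity sum_{k=0}^{N} F_k^2 = F_N * F_{N+1} (proved inductively from the telescoping relation F_k^2 = F_k F_{k+1} - F_{k-1} F_k). Then
sum_{k=13}^{56} F_k^2 = F_56 F_57 - F_12 F_13.
Computing: F_56 = 225851433717, F_57 = 365435296162, F_12 = 144, F_13 = 233.
Sum = 225851433717 * 365435296162 - 144 * 233 = 82534085568984207460602.

82534085568984207460602


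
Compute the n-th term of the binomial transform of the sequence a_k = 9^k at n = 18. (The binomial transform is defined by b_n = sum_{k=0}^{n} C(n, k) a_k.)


With a_k = 9^k, b_n = sum_{k=0}^{n} C(n, k) 9^k = (1 + 9)^n by the binomial theorem.
For n = 18: (1 + 9)^18 = 10^18 = 1000000000000000000.

1000000000000000000


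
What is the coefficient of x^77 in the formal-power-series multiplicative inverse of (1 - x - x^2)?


Let the inverse be f(x) = sum_{k>=0} a_k x^k. From f(x) * (1 - x - x^2) = 1 and matching coefficients:
 x^0: a_0 = 1.
 x^1: a_1 - a_0 = 0, so a_1 = 1.
 x^k (k >= 2): a_k - a_{k-1} - a_{k-2} = 0, i.e. a_k = a_{k-1} + a_{k-2}.
This is the Fibonacci-type recurrence shifted so that a_0 = a_1 = 1.
Iterating: a_0=1, a_1=1, a_2=2, a_3=3, a_4=5, a_5=8, a_6=13, a_7=21, a_8=34, a_9=55, ...
a_77 = 8944394323791464.

8944394323791464


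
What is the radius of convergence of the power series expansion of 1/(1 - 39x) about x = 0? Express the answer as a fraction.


Expanding 1/(1 - 39x) = sum_{k>=0} 39^k x^k, the series converges when |39x| < 1, i.e., |x| < 1/39.
So the radius of convergence is 1/39 = 1/39.

1/39


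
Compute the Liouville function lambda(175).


The Liouville function is lambda(k) = (-1)^Omega(k), where Omega(k) counts the prime factors of k with multiplicity.
Factoring: 175 = 5 * 5 * 7, so Omega(175) = 3.
lambda(175) = (-1)^3 = -1.

-1


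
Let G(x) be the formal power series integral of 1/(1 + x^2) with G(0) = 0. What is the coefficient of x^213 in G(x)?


1/(1 + x^2) = sum_{j>=0} (-1)^j x^(2j). Integrating termwise with G(0) = 0:
G(x) = sum_{j>=0} (-1)^j x^(2j+1) / (2j+1) = arctan(x).
Only odd powers are nonzero. For x^213 write 213 = 2*106 + 1, giving
(-1)^106 / 213 = 1/213 = 1/213.

1/213


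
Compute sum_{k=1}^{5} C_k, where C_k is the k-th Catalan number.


C_1 through C_5: 1, 2, 5, 14, 42
Sum = 1 + 2 + 5 + 14 + 42
= 64

64


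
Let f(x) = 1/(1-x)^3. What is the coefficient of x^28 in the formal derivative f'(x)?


Differentiate: d/dx [ 1/(1-x)^r ] = r / (1-x)^(r+1).
Here r = 3, so f'(x) = 3 / (1-x)^4.
The expansion of 1/(1-x)^(r+1) has coefficient of x^n equal to C(n+r, r).
So the coefficient of x^28 in f'(x) is
3 * C(31, 3) = 3 * 4495 = 13485

13485


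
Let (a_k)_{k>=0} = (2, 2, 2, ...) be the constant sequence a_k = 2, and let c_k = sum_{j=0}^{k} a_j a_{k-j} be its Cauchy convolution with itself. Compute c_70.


Since a_j = 2 for all j >= 0, the convolution sum becomes
c_k = sum_{j=0}^{k} 2 * 2 = 4 * (k + 1).
Equivalently, the generating function of (a_k) is 2/(1 - x) and its square is 4/(1 - x)^2 = sum_{k>=0} 4(k + 1) x^k.
For k = 70: 4 * 71 = 284.

284


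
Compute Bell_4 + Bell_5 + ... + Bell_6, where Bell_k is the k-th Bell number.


Recall Bell_k counts set partitions of a k-set (with Bell_0 = 1 by convention).
Bell_4 through Bell_6: 15, 52, 203
Sum = 15 + 52 + 203 = 270.

270


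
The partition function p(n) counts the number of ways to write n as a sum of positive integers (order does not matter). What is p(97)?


Using the generating function prod_{k>=1} 1/(1-x^k), we compute p(97).
By dynamic programming over parts 1 through 97:
p(97) = 133230930

133230930


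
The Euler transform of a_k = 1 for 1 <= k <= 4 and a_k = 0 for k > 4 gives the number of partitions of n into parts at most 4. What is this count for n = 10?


Partitions of 10 into parts at most 4:
Using generating function (1-x)^(-1)(1-x^2)^(-1)...(1-x^4)^(-1),
the coefficient of x^10 = 23

23


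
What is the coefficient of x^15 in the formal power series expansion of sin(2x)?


The Maclaurin series is sin(t) = sum_{k>=0} (-1)^k t^(2k+1) / (2k+1)!, so substituting t = 2x, only odd powers of x are nonzero, with coefficient of x^(2k+1) equal to (-1)^k 2^(2k+1) / (2k+1)!.
Write 15 = 2*7 + 1, giving the coefficient (-1)^7 * 2^15 / 15! = -32768/1307674368000 = -16/638512875.

-16/638512875


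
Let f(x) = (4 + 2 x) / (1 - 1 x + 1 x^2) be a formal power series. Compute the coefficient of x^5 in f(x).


Write f(x) = sum_{k>=0} a_k x^k. Multiplying both sides by 1 - 1 x + 1 x^2 gives
(1 - 1 x + 1 x^2) sum_{k>=0} a_k x^k = 4 + 2 x.
Matching coefficients:
 x^0: a_0 = 4
 x^1: a_1 - 1 a_0 = 2  =>  a_1 = 1*4 + 2 = 6
 x^k (k >= 2): a_k = 1 a_{k-1} - 1 a_{k-2}.
Iterating: a_2 = 2, a_3 = -4, a_4 = -6, a_5 = -2.
So the coefficient of x^5 is -2.

-2


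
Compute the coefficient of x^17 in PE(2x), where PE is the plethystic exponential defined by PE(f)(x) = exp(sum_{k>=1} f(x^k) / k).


With f(x) = 2x, the exponent is sum_{k>=1} 2 x^k / k = 2 * (-ln(1 - x)). Exponentiating:
PE(2x) = exp(-2 ln(1 - x)) = 1/(1 - x)^2.
By the negative binomial expansion, [x^n] 1/(1 - x)^2 = C(n + 1, 1).
For n = 17: C(18, 1) = 18.

18


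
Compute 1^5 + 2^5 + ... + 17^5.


This power sum has a closed form given by Faulhaber's formula
sum_{k=1}^{m} k^p = (1 / (p + 1)) * sum_{j=0}^{p} C(p + 1, j) B_j m^(p + 1 - j),
but for small m direct computation is fastest:
1 + 32 + 243 + 1024 + 3125 + 7776 + 16807 + 32768 + 59049 + 100000 + 161051 + 248832 + 371293 + 537824 + 759375 + 1048576 + 1419857 = 4767633.

4767633


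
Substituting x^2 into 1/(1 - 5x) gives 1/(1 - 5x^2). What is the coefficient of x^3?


Since 1/(1 - 5x^2) only has even powers of x,
the coefficient of x^3 (odd) is 0.

0


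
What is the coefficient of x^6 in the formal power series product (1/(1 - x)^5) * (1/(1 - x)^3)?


Combine the factors: (1/(1 - x)^5) * (1/(1 - x)^3) = 1/(1 - x)^8.
Then use 1/(1 - x)^r = sum_{k>=0} C(k + r - 1, r - 1) x^k with r = 8 and k = 6:
C(13, 7) = 1716.

1716


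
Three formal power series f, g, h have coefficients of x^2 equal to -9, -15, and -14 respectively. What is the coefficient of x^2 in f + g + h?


Series addition is componentwise:
-9 + -15 + -14
= -38

-38


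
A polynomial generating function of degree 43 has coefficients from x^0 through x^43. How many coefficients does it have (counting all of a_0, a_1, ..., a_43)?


A polynomial of degree 43 takes the form a_0 + a_1 x + ... + a_43 x^43.
The number of coefficients is 43 + 1 = 44.

44


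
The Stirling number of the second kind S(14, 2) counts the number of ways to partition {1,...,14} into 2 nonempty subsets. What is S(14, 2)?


Using the explicit formula S(n,k) = (1/k!) sum_{j=0}^{k} (-1)^(k-j) C(k,j) j^n:
S(14, 2) = 8191
Equivalently, S(n,k) is n! times the coefficient of x^n in the EGF (e^x - 1)^k / k!.

8191


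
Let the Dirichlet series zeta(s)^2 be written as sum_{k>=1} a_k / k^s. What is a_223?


The Dirichlet convolution of the constant function 1 with itself gives (1 * 1)(k) = sum_{d | k} 1 = d(k), the number of positive divisors of k.
Since zeta(s) = sum_{k>=1} 1/k^s, we have zeta(s)^2 = sum_{k>=1} d(k)/k^s, so a_k = d(k).
For k = 223: the divisors are 1, 223.
Count = 2.

2


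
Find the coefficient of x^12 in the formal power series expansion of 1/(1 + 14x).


Write 1/(1 + c x) = 1/(1 - (-c) x) and apply the geometric-series identity
1/(1 - y) = sum_{k>=0} y^k to get 1/(1 + c x) = sum_{k>=0} (-c)^k x^k.
So the coefficient of x^k is (-c)^k = (-1)^k * c^k.
Here c = 14 and k = 12:
(-14)^12 = 1 * 56693912375296 = 56693912375296

56693912375296


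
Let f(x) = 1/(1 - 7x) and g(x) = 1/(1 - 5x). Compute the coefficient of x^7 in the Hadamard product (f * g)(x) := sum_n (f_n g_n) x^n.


f has coefficients f_k = 7^k and g has coefficients g_k = 5^k, so the Hadamard product has coefficient (f*g)_k = 7^k * 5^k = 35^k.
For k = 7: 35^7 = 64339296875.

64339296875


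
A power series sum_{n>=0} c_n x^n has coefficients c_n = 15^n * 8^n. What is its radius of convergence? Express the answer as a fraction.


By the root test (Cauchy-Hadamard), the radius is R = 1 / limsup_n |c_n|^(1/n).
Here |c_n|^(1/n) = (15^n * 8^n)^(1/n) = 15 * 8 = 120 for all n.
So R = 1/120 = 1/120.

1/120


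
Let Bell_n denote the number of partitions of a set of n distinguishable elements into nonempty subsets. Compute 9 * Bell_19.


Bell_19 can be computed from the Bell triangle or from Dobinski's identity Bell_n = (1/e) * sum_{k>=0} k^n / k!.
Computing Bell_19 = 5832742205057.
Then 9 * 5832742205057 = 52494679845513.

52494679845513


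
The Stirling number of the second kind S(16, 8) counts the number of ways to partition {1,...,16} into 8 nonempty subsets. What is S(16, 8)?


Using the explicit formula S(n,k) = (1/k!) sum_{j=0}^{k} (-1)^(k-j) C(k,j) j^n:
S(16, 8) = 2141764053
Equivalently, S(n,k) is n! times the coefficient of x^n in the EGF (e^x - 1)^k / k!.

2141764053


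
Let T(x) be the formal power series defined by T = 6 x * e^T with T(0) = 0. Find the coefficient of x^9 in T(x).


Apply the Lagrange inversion formula: if T = 6 x * phi(T) with phi(t) = e^t, then
[x^n] T = 6^n * (1/n) [t^(n-1)] phi(t)^n = 6^n * (1/n) [t^(n-1)] e^(n t) = 6^n * (1/n) * n^(n-1) / (n-1)! = 6^n * n^(n-1) / n!.
When c = 1 this is the Cayley count of rooted labeled trees on n vertices, divided by n!.
For n = 9: 6^9 * 9^8 / 9! = 10077696 * 43046721/362880 = 41841412812/35.

41841412812/35


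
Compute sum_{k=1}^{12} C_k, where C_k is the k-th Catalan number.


C_1 through C_12: 1, 2, 5, 14, 42, 132, 429, 1430, 4862, 16796, 58786, 208012
Sum = 1 + 2 + 5 + 14 + 42 + 132 + 429 + 1430 + 4862 + 16796 + 58786 + 208012
= 290511

290511


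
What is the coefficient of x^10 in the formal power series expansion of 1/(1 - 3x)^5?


The general identity 1/(1 - c x)^r = sum_{k>=0} c^k C(k + r - 1, r - 1) x^k follows by substituting y = c x into 1/(1 - y)^r = sum_{k>=0} C(k + r - 1, r - 1) y^k.
For c = 3, r = 5, k = 10:
3^10 * C(14, 4) = 59049 * 1001 = 59108049.

59108049


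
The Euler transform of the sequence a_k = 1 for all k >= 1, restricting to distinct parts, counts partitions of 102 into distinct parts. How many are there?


Partitions of 102 into distinct parts can be computed via generating function.
Product (1+x)(1+x^2)(1+x^3)...
The coefficient of x^102 = 525016

525016


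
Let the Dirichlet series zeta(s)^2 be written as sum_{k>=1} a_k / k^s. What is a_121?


The Dirichlet convolution of the constant function 1 with itself gives (1 * 1)(k) = sum_{d | k} 1 = d(k), the number of positive divisors of k.
Since zeta(s) = sum_{k>=1} 1/k^s, we have zeta(s)^2 = sum_{k>=1} d(k)/k^s, so a_k = d(k).
For k = 121: the divisors are 1, 11, 121.
Count = 3.

3


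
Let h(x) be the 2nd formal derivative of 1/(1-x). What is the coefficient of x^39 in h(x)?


Differentiating 2 times: d^2/dx^2 [1/(1-x)] = 2!/(1-x)^3.
The expansion 1/(1-x)^3 = sum_{k>=0} C(k+2, 2) x^k, so the coefficient of x^n in 2!/(1-x)^3 is 2! * C(n+2, 2).
For n = 39: 2 * C(41, 2) = 2 * 820 = 1640

1640


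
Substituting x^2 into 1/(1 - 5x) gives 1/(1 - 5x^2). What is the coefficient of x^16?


The coefficient of x^(2m) in 1/(1 - 5x^2) is 5^m.
With n = 16 = 2*8, the coefficient is 5^8 = 390625.

390625


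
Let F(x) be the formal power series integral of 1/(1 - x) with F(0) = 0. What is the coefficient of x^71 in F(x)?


1/(1 - x) = sum_{k>=0} x^k. Integrating termwise and using F(0) = 0 gives
F(x) = sum_{k>=0} x^(k+1) / (k+1) = sum_{m>=1} x^m / m = -ln(1 - x).
So the coefficient of x^71 is 1/71 = 1/71.

1/71


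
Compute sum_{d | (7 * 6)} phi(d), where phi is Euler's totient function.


First, 7 * 6 = 42. One classical identity is sum_{d | n} phi(d) = n (each k in [1, n] has a unique gcd with n, and among the k's with gcd(k, n) = n/d there are phi(d) of them). So the sum equals 42. We also verify directly:
Divisors of 42: 1, 2, 3, 6, 7, 14, 21, 42.
phi values: 1, 1, 2, 2, 6, 6, 12, 12.
Sum = 42.

42


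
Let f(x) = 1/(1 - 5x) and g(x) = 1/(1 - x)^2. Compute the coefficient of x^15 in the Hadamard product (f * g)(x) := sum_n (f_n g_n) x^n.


f has coefficients f_k = 5^k. For g = 1/(1 - x)^2 the coefficient is g_k = C(k + 1, 1) = k + 1. The Hadamard coefficient is (f * g)_k = 5^k * (k + 1).
For k = 15: 5^15 * 16 = 30517578125 * 16 = 488281250000.

488281250000


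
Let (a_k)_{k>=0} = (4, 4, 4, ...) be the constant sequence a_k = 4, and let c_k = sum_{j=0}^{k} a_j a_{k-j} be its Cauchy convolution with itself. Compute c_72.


Since a_j = 4 for all j >= 0, the convolution sum becomes
c_k = sum_{j=0}^{k} 4 * 4 = 16 * (k + 1).
Equivalently, the generating function of (a_k) is 4/(1 - x) and its square is 16/(1 - x)^2 = sum_{k>=0} 16(k + 1) x^k.
For k = 72: 16 * 73 = 1168.

1168


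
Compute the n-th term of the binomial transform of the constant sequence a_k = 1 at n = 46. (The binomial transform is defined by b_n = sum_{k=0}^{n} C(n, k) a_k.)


With a_k = 1 for all k, b_n = sum_{k=0}^{n} C(n, k) = 2^n by the binomial theorem.
For n = 46: 2^46 = 70368744177664.

70368744177664


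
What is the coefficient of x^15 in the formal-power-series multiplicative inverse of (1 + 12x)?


The inverse is 1/(1 + 12x). Apply the geometric identity 1/(1 - y) = sum_{k>=0} y^k with y = -12x:
1/(1 + 12x) = sum_{k>=0} (-12)^k x^k.
So the coefficient of x^15 is (-12)^15 = -15407021574586368.

-15407021574586368


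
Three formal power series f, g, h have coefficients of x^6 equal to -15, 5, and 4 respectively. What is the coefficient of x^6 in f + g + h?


Series addition is componentwise:
-15 + 5 + 4
= -6

-6


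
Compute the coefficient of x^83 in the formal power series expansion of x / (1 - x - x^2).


Let f(x) = sum_{k>=0} a_k x^k. Multiplying f(x) * (1 - x - x^2) = x and matching coefficients gives a_0 = 0, a_1 = 1, and a_k = a_{k-1} + a_{k-2} for k >= 2. These are the Fibonacci numbers F_k.
Iterating from F_0 = 0, F_1 = 1:
F_0=0, F_1=1, F_2=1, F_3=2, F_4=3, F_5=5, F_6=8, F_7=13, F_8=21, F_9=34, ...
F_83 = 99194853094755497.

99194853094755497


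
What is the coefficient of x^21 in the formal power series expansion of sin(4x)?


The Maclaurin series is sin(t) = sum_{k>=0} (-1)^k t^(2k+1) / (2k+1)!, so substituting t = 4x, only odd powers of x are nonzero, with coefficient of x^(2k+1) equal to (-1)^k 4^(2k+1) / (2k+1)!.
Write 21 = 2*10 + 1, giving the coefficient (-1)^10 * 4^21 / 21! = 4398046511104/51090942171709440000 = 16777216/194896477400625.

16777216/194896477400625


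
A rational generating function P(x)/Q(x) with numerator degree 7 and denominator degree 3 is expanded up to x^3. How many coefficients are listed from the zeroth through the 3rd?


Expanding up to x^3 gives the coefficients for x^0, x^1, ..., x^3.
That is 3 + 1 = 4 coefficients in total.

4


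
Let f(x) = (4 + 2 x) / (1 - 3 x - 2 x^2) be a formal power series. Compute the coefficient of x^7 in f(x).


Write f(x) = sum_{k>=0} a_k x^k. Multiplying both sides by 1 - 3 x - 2 x^2 gives
(1 - 3 x - 2 x^2) sum_{k>=0} a_k x^k = 4 + 2 x.
Matching coefficients:
 x^0: a_0 = 4
 x^1: a_1 - 3 a_0 = 2  =>  a_1 = 3*4 + 2 = 14
 x^k (k >= 2): a_k = 3 a_{k-1} + 2 a_{k-2}.
Iterating: a_2 = 50, a_3 = 178, a_4 = 634, a_5 = 2258, a_6 = 8042, a_7 = 28642.
So the coefficient of x^7 is 28642.

28642


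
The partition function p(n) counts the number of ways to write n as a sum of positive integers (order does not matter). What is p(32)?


Using the generating function prod_{k>=1} 1/(1-x^k), we compute p(32).
By dynamic programming over parts 1 through 32:
p(32) = 8349

8349


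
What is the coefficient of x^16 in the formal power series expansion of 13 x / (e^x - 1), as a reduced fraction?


The exponential generating function for Bernoulli numbers is
x / (e^x - 1) = sum_{k>=0} B_k x^k / k!.
So the coefficient of x^16 in 13 x / (e^x - 1) is 13 B_16 / 16!.
Computing: B_16 = -3617/510, 16! = 20922789888000, giving
13 * -3617/510 / 20922789888000 = -3617/820817141760000.

-3617/820817141760000


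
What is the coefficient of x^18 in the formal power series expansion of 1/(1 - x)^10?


The negative binomial / multiset identity is
1/(1 - x)^r = sum_{k>=0} C(k + r - 1, r - 1) x^k.
Here r = 10 and k = 18, so the coefficient is
C(18 + 9, 9) = C(27, 9)
= 4686825

4686825


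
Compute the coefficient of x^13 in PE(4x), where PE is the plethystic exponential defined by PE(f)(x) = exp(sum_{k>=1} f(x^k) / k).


With f(x) = 4x, the exponent is sum_{k>=1} 4 x^k / k = 4 * (-ln(1 - x)). Exponentiating:
PE(4x) = exp(-4 ln(1 - x)) = 1/(1 - x)^4.
By the negative binomial expansion, [x^n] 1/(1 - x)^4 = C(n + 3, 3).
For n = 13: C(16, 3) = 560.

560


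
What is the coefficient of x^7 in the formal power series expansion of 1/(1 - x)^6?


The expansion 1/(1 - x)^r = sum_{k>=0} C(k + r - 1, r - 1) x^k follows from the multiset / negative-binomial theorem (or from repeated differentiation of the geometric series).
For r = 6 and k = 7:
C(12, 5) = 479001600 / (120 * 5040) = 792.

792


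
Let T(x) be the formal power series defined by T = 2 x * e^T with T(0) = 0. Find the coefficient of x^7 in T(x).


Apply the Lagrange inversion formula: if T = 2 x * phi(T) with phi(t) = e^t, then
[x^n] T = 2^n * (1/n) [t^(n-1)] phi(t)^n = 2^n * (1/n) [t^(n-1)] e^(n t) = 2^n * (1/n) * n^(n-1) / (n-1)! = 2^n * n^(n-1) / n!.
When c = 1 this is the Cayley count of rooted labeled trees on n vertices, divided by n!.
For n = 7: 2^7 * 7^6 / 7! = 128 * 117649/5040 = 134456/45.

134456/45


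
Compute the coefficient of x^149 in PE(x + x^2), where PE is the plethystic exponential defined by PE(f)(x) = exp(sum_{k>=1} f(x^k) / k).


With f(x) = x + x^2, the exponent is sum_{k>=1} (x^k + x^(2k)) / k = -ln(1 - x) - ln(1 - x^2). Exponentiating:
PE(x + x^2) = 1 / ((1 - x)(1 - x^2)).
This is the generating function for partitions of n into parts of size 1 or 2. The number of 2's can be any j in 0..74, and the rest are 1's, so
[x^149] = floor(149/2) + 1 = 75.

75


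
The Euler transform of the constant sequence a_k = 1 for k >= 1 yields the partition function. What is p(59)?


The Euler transform converts the sequence a_k = 1 into the number of integer partitions.
Using the recurrence or dynamic programming:
p(59) = 831820

831820


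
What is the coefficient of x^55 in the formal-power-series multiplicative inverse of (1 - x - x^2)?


Let the inverse be f(x) = sum_{k>=0} a_k x^k. From f(x) * (1 - x - x^2) = 1 and matching coefficients:
 x^0: a_0 = 1.
 x^1: a_1 - a_0 = 0, so a_1 = 1.
 x^k (k >= 2): a_k - a_{k-1} - a_{k-2} = 0, i.e. a_k = a_{k-1} + a_{k-2}.
This is the Fibonacci-type recurrence shifted so that a_0 = a_1 = 1.
Iterating: a_0=1, a_1=1, a_2=2, a_3=3, a_4=5, a_5=8, a_6=13, a_7=21, a_8=34, a_9=55, ...
a_55 = 225851433717.

225851433717


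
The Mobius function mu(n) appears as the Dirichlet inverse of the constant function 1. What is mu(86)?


86 = 2 * 43 (all distinct primes).
mu(86) = (-1)^2 = 1

1


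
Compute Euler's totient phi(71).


phi(n) counts integers in [1, n] coprime to n. Using the multiplicative formula phi(n) = n * prod_{p | n} (1 - 1/p):
71 = 71, so
phi(71) = 71 * (1 - 1/71) = 70.

70


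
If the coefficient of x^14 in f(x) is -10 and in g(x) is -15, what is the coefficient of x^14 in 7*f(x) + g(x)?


Scalar multiplication scales coefficients: 7 * -10 = -70.
Then add the g coefficient: -70 + -15
= -85

-85


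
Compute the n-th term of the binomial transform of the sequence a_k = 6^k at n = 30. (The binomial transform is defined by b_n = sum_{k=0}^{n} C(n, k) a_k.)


With a_k = 6^k, b_n = sum_{k=0}^{n} C(n, k) 6^k = (1 + 6)^n by the binomial theorem.
For n = 30: (1 + 6)^30 = 7^30 = 22539340290692258087863249.

22539340290692258087863249


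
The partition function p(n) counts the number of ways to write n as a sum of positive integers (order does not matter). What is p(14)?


Using the generating function prod_{k>=1} 1/(1-x^k), we compute p(14).
By dynamic programming over parts 1 through 14:
p(14) = 135

135


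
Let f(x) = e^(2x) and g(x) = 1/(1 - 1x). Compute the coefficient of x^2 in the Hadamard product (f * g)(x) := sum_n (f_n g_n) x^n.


Expanding: f_k = 2^k/k! (from e^(2x)) and g_k = 1^k (from 1/(1 - 1x)). So the Hadamard coefficient (f * g)_k = 2^k 1^k / k! = (2)^k / k!.
For k = 2: 2^2/2! = 4/2 = 2.

2


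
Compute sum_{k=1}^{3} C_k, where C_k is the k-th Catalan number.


C_1 through C_3: 1, 2, 5
Sum = 1 + 2 + 5
= 8

8


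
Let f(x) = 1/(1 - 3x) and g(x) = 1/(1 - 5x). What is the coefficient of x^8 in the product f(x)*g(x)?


The coefficient of x^n in f*g is the Cauchy product: sum_{k=0}^{n} a^k * b^(n-k).
With a=3, b=5, n=8:
sum_{k=0}^{8} 3^k * 5^(8-k)
= 966721

966721


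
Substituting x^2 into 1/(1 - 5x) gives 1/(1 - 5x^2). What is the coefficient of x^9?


Since 1/(1 - 5x^2) only has even powers of x,
the coefficient of x^9 (odd) is 0.

0


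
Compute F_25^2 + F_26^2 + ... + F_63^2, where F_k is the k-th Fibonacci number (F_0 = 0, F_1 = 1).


There is a standard identity sum_{k=0}^{N} F_k^2 = F_N * F_{N+1} (proved inductively from the telescoping relation F_k^2 = F_k F_{k+1} - F_{k-1} F_k). Then
sum_{k=25}^{63} F_k^2 = F_63 F_64 - F_24 F_25.
Computing: F_63 = 6557470319842, F_64 = 10610209857723, F_24 = 46368, F_25 = 75025.
Sum = 6557470319842 * 10610209857723 - 46368 * 75025 = 69576136229313578645080566.

69576136229313578645080566


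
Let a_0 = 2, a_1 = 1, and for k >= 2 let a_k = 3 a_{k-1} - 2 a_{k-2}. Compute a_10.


Iterating the recurrence forward:
a_0 = 2
a_1 = 1
a_2 = 3*1 - 2*2 = -1
a_3 = 3*-1 - 2*1 = -5
a_4 = 3*-5 - 2*-1 = -13
a_5 = 3*-13 - 2*-5 = -29
a_6 = 3*-29 - 2*-13 = -61
a_7 = 3*-61 - 2*-29 = -125
a_8 = 3*-125 - 2*-61 = -253
a_9 = 3*-253 - 2*-125 = -509
a_10 = 3*-509 - 2*-253 = -1021
So a_10 = -1021.

-1021


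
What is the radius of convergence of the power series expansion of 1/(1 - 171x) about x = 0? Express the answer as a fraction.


Expanding 1/(1 - 171x) = sum_{k>=0} 171^k x^k, the series converges when |171x| < 1, i.e., |x| < 1/171.
So the radius of convergence is 1/171 = 1/171.

1/171


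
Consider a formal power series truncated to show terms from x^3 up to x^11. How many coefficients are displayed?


From x^3 to x^11 inclusive, the count is 11 - 3 + 1 = 9.

9


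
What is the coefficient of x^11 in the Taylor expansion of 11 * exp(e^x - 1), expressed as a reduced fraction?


exp(e^x - 1) = sum_{k>=0} Bell_k x^k / k!, where Bell_k is the k-th Bell number.
So the coefficient of x^11 is 11 * Bell_11 / 11!.
Computing: Bell_11 = 678570 and 11! = 39916800, giving
11 * 678570/39916800 = 22619/120960.

22619/120960


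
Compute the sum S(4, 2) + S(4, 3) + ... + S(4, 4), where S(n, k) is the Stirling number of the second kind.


By definition, S(n, k) counts partitions of an n-set into exactly k nonempty blocks.
Computing row n = 4 for k = 2..4:
S(4, k): 7, 6, 1
Sum = 14.

14


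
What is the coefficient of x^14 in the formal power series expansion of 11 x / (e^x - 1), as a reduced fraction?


The exponential generating function for Bernoulli numbers is
x / (e^x - 1) = sum_{k>=0} B_k x^k / k!.
So the coefficient of x^14 in 11 x / (e^x - 1) is 11 B_14 / 14!.
Computing: B_14 = 7/6, 14! = 87178291200, giving
11 * 7/6 / 87178291200 = 1/6793113600.

1/6793113600


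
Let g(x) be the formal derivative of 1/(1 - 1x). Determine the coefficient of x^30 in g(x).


Differentiate termwise: d/dx sum_{k>=0} 1^k x^k = sum_{k>=1} k 1^k x^(k-1) = sum_{j>=0} (j+1) 1^(j+1) x^j.
Equivalently, d/dx [1/(1 - 1x)] = 1/(1 - 1x)^2.
For j = 30: 31 * 1^31 = 31 * 1 = 31.

31


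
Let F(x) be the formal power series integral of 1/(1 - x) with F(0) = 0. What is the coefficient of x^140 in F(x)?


1/(1 - x) = sum_{k>=0} x^k. Integrating termwise and using F(0) = 0 gives
F(x) = sum_{k>=0} x^(k+1) / (k+1) = sum_{m>=1} x^m / m = -ln(1 - x).
So the coefficient of x^140 is 1/140 = 1/140.

1/140


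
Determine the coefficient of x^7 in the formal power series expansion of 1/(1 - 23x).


The geometric series identity gives 1/(1 - c x) = sum_{k>=0} c^k x^k, so the coefficient of x^k is c^k.
Here c = 23 and k = 7.
Computing: 23^7 = 3404825447

3404825447


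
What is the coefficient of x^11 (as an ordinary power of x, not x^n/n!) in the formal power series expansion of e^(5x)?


The exponential series is e^y = sum_{k>=0} y^k / k!. Substituting y = 5x gives
e^(5x) = sum_{k>=0} 5^k x^k / k!.
So the coefficient of x^n is a^n/n! with a = 5, n = 11:
5^11 / 11! = 48828125/39916800 = 1953125/1596672

1953125/1596672


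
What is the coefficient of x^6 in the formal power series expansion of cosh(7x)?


The Maclaurin series is cosh(t) = sum_{m>=0} t^(2m) / (2m)!, so substituting t = 7x, only even powers of x are nonzero, with coefficient of x^(2m) equal to 7^(2m) / (2m)!.
For x^6 the coefficient is 7^6/6! = 117649/720 = 117649/720.

117649/720


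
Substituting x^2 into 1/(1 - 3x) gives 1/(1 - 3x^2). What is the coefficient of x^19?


Since 1/(1 - 3x^2) only has even powers of x,
the coefficient of x^19 (odd) is 0.

0


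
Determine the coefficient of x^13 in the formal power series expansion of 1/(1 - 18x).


The geometric series identity gives 1/(1 - c x) = sum_{k>=0} c^k x^k, so the coefficient of x^k is c^k.
Here c = 18 and k = 13.
Computing: 18^13 = 20822964865671168

20822964865671168


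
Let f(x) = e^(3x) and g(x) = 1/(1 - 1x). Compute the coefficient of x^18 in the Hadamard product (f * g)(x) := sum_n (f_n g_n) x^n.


Expanding: f_k = 3^k/k! (from e^(3x)) and g_k = 1^k (from 1/(1 - 1x)). So the Hadamard coefficient (f * g)_k = 3^k 1^k / k! = (3)^k / k!.
For k = 18: 3^18/18! = 387420489/6402373705728000 = 59049/975822848000.

59049/975822848000


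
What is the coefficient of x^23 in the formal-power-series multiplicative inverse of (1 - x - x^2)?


Let the inverse be f(x) = sum_{k>=0} a_k x^k. From f(x) * (1 - x - x^2) = 1 and matching coefficients:
 x^0: a_0 = 1.
 x^1: a_1 - a_0 = 0, so a_1 = 1.
 x^k (k >= 2): a_k - a_{k-1} - a_{k-2} = 0, i.e. a_k = a_{k-1} + a_{k-2}.
This is the Fibonacci-type recurrence shifted so that a_0 = a_1 = 1.
Iterating: a_0=1, a_1=1, a_2=2, a_3=3, a_4=5, a_5=8, a_6=13, a_7=21, a_8=34, a_9=55, ...
a_23 = 46368.

46368


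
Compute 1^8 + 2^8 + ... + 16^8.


This power sum has a closed form given by Faulhaber's formula
sum_{k=1}^{m} k^p = (1 / (p + 1)) * sum_{j=0}^{p} C(p + 1, j) B_j m^(p + 1 - j),
but for small m direct computation is fastest:
1 + 256 + 6561 + 65536 + 390625 + 1679616 + 5764801 + 16777216 + 43046721 + 100000000 + 214358881 + 429981696 + 815730721 + 1475789056 + 2562890625 + 4294967296 = 9961449608.

9961449608


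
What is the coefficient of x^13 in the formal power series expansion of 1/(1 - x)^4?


The expansion 1/(1 - x)^r = sum_{k>=0} C(k + r - 1, r - 1) x^k follows from the multiset / negative-binomial theorem (or from repeated differentiation of the geometric series).
For r = 4 and k = 13:
C(16, 3) = 20922789888000 / (6 * 6227020800) = 560.

560


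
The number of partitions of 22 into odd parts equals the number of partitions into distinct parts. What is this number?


Computing partitions of 22 into odd parts (1, 3, 5, ...):
Using the generating function prod_{k>=0} 1/(1-x^(2k+1)),
the count is 89

89


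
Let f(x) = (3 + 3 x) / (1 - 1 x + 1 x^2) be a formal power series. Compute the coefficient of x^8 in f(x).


Write f(x) = sum_{k>=0} a_k x^k. Multiplying both sides by 1 - 1 x + 1 x^2 gives
(1 - 1 x + 1 x^2) sum_{k>=0} a_k x^k = 3 + 3 x.
Matching coefficients:
 x^0: a_0 = 3
 x^1: a_1 - 1 a_0 = 3  =>  a_1 = 1*3 + 3 = 6
 x^k (k >= 2): a_k = 1 a_{k-1} - 1 a_{k-2}.
Iterating: a_2 = 3, a_3 = -3, a_4 = -6, a_5 = -3, a_6 = 3, a_7 = 6, a_8 = 3.
So the coefficient of x^8 is 3.

3


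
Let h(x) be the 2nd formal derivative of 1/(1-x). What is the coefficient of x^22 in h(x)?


Differentiating 2 times: d^2/dx^2 [1/(1-x)] = 2!/(1-x)^3.
The expansion 1/(1-x)^3 = sum_{k>=0} C(k+2, 2) x^k, so the coefficient of x^n in 2!/(1-x)^3 is 2! * C(n+2, 2).
For n = 22: 2 * C(24, 2) = 2 * 276 = 552

552


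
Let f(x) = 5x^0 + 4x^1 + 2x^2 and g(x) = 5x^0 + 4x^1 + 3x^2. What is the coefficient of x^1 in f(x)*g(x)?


Cauchy product at x^1:
5*4 + 4*5
= 40

40


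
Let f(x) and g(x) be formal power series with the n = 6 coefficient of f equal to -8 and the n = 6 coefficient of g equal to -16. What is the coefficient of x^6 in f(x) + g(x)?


Addition of formal power series is termwise.
The coefficient of x^6 in f + g = -8 + -16
= -24

-24


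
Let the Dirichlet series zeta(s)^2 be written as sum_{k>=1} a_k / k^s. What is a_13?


The Dirichlet convolution of the constant function 1 with itself gives (1 * 1)(k) = sum_{d | k} 1 = d(k), the number of positive divisors of k.
Since zeta(s) = sum_{k>=1} 1/k^s, we have zeta(s)^2 = sum_{k>=1} d(k)/k^s, so a_k = d(k).
For k = 13: the divisors are 1, 13.
Count = 2.

2


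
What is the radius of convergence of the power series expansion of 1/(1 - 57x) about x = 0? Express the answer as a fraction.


Expanding 1/(1 - 57x) = sum_{k>=0} 57^k x^k, the series converges when |57x| < 1, i.e., |x| < 1/57.
So the radius of convergence is 1/57 = 1/57.

1/57


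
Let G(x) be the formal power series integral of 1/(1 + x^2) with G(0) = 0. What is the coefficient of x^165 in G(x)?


1/(1 + x^2) = sum_{j>=0} (-1)^j x^(2j). Integrating termwise with G(0) = 0:
G(x) = sum_{j>=0} (-1)^j x^(2j+1) / (2j+1) = arctan(x).
Only odd powers are nonzero. For x^165 write 165 = 2*82 + 1, giving
(-1)^82 / 165 = 1/165 = 1/165.

1/165


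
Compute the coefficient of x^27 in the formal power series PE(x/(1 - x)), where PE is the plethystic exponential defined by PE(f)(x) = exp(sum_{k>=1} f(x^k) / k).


For f(x) = x/(1 - x) we have
sum_{k>=1} f(x^k) / k = sum_{k>=1} (1/k) * x^k / (1 - x^k) = sum_{k, m >= 1} x^(k m) / k,
which after exponentiating simplifies to
PE(x/(1 - x)) = prod_{k>=1} 1 / (1 - x^k).
This is the generating function for the partition function p(n), so the coefficient of x^27 is p(27).
Computing p(27) by dynamic programming over parts 1, 2, ..., 27: p(27) = 3010.

3010


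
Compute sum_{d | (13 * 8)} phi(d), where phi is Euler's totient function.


First, 13 * 8 = 104. One classical identity is sum_{d | n} phi(d) = n (each k in [1, n] has a unique gcd with n, and among the k's with gcd(k, n) = n/d there are phi(d) of them). So the sum equals 104. We also verify directly:
Divisors of 104: 1, 2, 4, 8, 13, 26, 52, 104.
phi values: 1, 1, 2, 4, 12, 12, 24, 48.
Sum = 104.

104


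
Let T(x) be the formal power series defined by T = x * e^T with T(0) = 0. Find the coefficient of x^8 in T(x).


Apply the Lagrange inversion formula: if T = x * phi(T) with phi(t) = e^t, then
[x^n] T = (1/n) [t^(n-1)] phi(t)^n = (1/n) [t^(n-1)] e^(n t) = (1/n) * n^(n-1) / (n-1)! = n^(n-1) / n!.
When c = 1 this is the Cayley count of rooted labeled trees on n vertices, divided by n!.
For n = 8: 8^7 / 8! = 2097152/40320 = 16384/315.

16384/315


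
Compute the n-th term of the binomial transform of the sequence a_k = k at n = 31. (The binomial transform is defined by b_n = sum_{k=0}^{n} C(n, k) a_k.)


With a_k = k, b_n = sum_{k=0}^{n} C(n, k) k. Using k * C(n, k) = n * C(n-1, k-1) gives b_n = n * sum_{k>=1} C(n-1, k-1) = n * 2^(n-1).
For n = 31: 31 * 2^30 = 31 * 1073741824 = 33285996544.

33285996544


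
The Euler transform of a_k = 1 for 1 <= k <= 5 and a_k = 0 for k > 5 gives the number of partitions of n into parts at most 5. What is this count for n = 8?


Partitions of 8 into parts at most 5:
Using generating function (1-x)^(-1)(1-x^2)^(-1)...(1-x^5)^(-1),
the coefficient of x^8 = 18

18


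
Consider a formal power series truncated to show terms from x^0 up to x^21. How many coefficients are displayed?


From x^0 to x^21 inclusive, the count is 21 - 0 + 1 = 22.

22


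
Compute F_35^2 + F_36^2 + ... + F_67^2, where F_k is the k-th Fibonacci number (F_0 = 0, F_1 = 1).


There is a standard identity sum_{k=0}^{N} F_k^2 = F_N * F_{N+1} (proved inductively from the telescoping relation F_k^2 = F_k F_{k+1} - F_{k-1} F_k). Then
sum_{k=35}^{67} F_k^2 = F_67 F_68 - F_34 F_35.
Computing: F_67 = 44945570212853, F_68 = 72723460248141, F_34 = 5702887, F_35 = 9227465.
Sum = 44945570212853 * 72723460248141 - 5702887 * 9227465 = 3268597388704392746377364818.

3268597388704392746377364818


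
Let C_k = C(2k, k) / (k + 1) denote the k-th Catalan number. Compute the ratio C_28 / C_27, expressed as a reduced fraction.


Using C_k = (2k)! / (k! (k+1)!), the ratio C_{k+1}/C_k simplifies to
C_{k+1}/C_k = [(2k+2)! / ((k+1)! (k+2)!)] * [k! (k+1)! / (2k)!]
 = (2k+2)(2k+1) / ((k+1)(k+2)) = 2(2k+1) / (k+2).
For k = 27: 2(2*27 + 1) / (27 + 2) = 110/29 = 110/29.

110/29


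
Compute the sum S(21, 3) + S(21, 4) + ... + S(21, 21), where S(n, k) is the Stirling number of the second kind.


By definition, S(n, k) counts partitions of an n-set into exactly k nonempty blocks.
Computing row n = 21 for k = 3..21:
S(21, k): 1742343625, 181509070050, 3791262568401, 26585679462804, 82310957214948, 132511015347084, 123272476465204, 71187132291275, 26826851689001, 6833042030178, 1204909218331, 149304004500, 13087462580, 809944464, 34952799, 1023435, 19285, 210, 1
Sum = 474869815108175.

474869815108175


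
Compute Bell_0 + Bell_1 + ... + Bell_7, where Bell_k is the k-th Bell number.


Recall Bell_k counts set partitions of a k-set (with Bell_0 = 1 by convention).
Bell_0 through Bell_7: 1, 1, 2, 5, 15, 52, 203, 877
Sum = 1 + 1 + 2 + 5 + 15 + 52 + 203 + 877 = 1156.

1156


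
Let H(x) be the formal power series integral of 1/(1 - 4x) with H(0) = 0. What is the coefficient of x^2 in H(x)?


1/(1 - 4x) = sum_{k>=0} 4^k x^k. Integrating termwise with H(0) = 0:
H(x) = sum_{k>=0} 4^k x^(k+1) / (k+1) = sum_{m>=1} 4^(m-1) x^m / m.
For m = 2: 4^1/2 = 4/2 = 2.

2


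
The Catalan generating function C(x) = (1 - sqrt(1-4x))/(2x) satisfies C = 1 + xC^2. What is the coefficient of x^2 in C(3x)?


Substituting x -> 3x scales the n-th coefficient by 3^n, so [x^2] C(3x) = 3^2 * C_2.
C_2 = C(2*2, 2)/(3) = 6/3 = 2.
So 3^2 * 2 = 9 * 2 = 18.

18


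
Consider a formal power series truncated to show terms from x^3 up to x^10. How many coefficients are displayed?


From x^3 to x^10 inclusive, the count is 10 - 3 + 1 = 8.

8


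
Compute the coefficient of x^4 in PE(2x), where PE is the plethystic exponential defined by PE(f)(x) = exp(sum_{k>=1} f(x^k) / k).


With f(x) = 2x, the exponent is sum_{k>=1} 2 x^k / k = 2 * (-ln(1 - x)). Exponentiating:
PE(2x) = exp(-2 ln(1 - x)) = 1/(1 - x)^2.
By the negative binomial expansion, [x^n] 1/(1 - x)^2 = C(n + 1, 1).
For n = 4: C(5, 1) = 5.

5


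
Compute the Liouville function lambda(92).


The Liouville function is lambda(k) = (-1)^Omega(k), where Omega(k) counts the prime factors of k with multiplicity.
Factoring: 92 = 2 * 2 * 23, so Omega(92) = 3.
lambda(92) = (-1)^3 = -1.

-1


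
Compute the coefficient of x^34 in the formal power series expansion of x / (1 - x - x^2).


Let f(x) = sum_{k>=0} a_k x^k. Multiplying f(x) * (1 - x - x^2) = x and matching coefficients gives a_0 = 0, a_1 = 1, and a_k = a_{k-1} + a_{k-2} for k >= 2. These are the Fibonacci numbers F_k.
Iterating from F_0 = 0, F_1 = 1:
F_0=0, F_1=1, F_2=1, F_3=2, F_4=3, F_5=5, F_6=8, F_7=13, F_8=21, F_9=34, ...
F_34 = 5702887.

5702887


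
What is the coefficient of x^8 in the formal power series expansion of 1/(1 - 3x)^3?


The general identity 1/(1 - c x)^r = sum_{k>=0} c^k C(k + r - 1, r - 1) x^k follows by substituting y = c x into 1/(1 - y)^r = sum_{k>=0} C(k + r - 1, r - 1) y^k.
For c = 3, r = 3, k = 8:
3^8 * C(10, 2) = 6561 * 45 = 295245.

295245


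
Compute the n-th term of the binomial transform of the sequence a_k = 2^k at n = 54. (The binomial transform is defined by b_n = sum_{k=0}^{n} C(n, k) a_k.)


With a_k = 2^k, b_n = sum_{k=0}^{n} C(n, k) 2^k = (1 + 2)^n by the binomial theorem.
For n = 54: (1 + 2)^54 = 3^54 = 58149737003040059690390169.

58149737003040059690390169


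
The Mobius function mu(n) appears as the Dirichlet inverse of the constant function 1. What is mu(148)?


148 has a squared prime factor, so mu(148) = 0.
Factorization reveals a repeated prime.

0


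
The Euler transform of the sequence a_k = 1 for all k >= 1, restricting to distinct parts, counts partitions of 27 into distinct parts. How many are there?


Partitions of 27 into distinct parts can be computed via generating function.
Product (1+x)(1+x^2)(1+x^3)...
The coefficient of x^27 = 192

192


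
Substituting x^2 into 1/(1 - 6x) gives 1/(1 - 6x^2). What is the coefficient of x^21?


Since 1/(1 - 6x^2) only has even powers of x,
the coefficient of x^21 (odd) is 0.

0


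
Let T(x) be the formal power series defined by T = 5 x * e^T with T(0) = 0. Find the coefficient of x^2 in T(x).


Apply the Lagrange inversion formula: if T = 5 x * phi(T) with phi(t) = e^t, then
[x^n] T = 5^n * (1/n) [t^(n-1)] phi(t)^n = 5^n * (1/n) [t^(n-1)] e^(n t) = 5^n * (1/n) * n^(n-1) / (n-1)! = 5^n * n^(n-1) / n!.
When c = 1 this is the Cayley count of rooted labeled trees on n vertices, divided by n!.
For n = 2: 5^2 * 2^1 / 2! = 25 * 2/2 = 25.

25


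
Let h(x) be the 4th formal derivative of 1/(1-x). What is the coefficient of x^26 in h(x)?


Differentiating 4 times: d^4/dx^4 [1/(1-x)] = 4!/(1-x)^5.
The expansion 1/(1-x)^5 = sum_{k>=0} C(k+4, 4) x^k, so the coefficient of x^n in 4!/(1-x)^5 is 4! * C(n+4, 4).
For n = 26: 24 * C(30, 4) = 24 * 27405 = 657720

657720


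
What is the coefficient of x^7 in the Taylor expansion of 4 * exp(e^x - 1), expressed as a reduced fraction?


exp(e^x - 1) = sum_{k>=0} Bell_k x^k / k!, where Bell_k is the k-th Bell number.
So the coefficient of x^7 is 4 * Bell_7 / 7!.
Computing: Bell_7 = 877 and 7! = 5040, giving
4 * 877/5040 = 877/1260.

877/1260


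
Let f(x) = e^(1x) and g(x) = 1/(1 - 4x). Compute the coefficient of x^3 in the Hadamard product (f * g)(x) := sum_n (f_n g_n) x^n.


Expanding: f_k = 1^k/k! (from e^(1x)) and g_k = 4^k (from 1/(1 - 4x)). So the Hadamard coefficient (f * g)_k = 1^k 4^k / k! = (4)^k / k!.
For k = 3: 4^3/3! = 64/6 = 32/3.

32/3


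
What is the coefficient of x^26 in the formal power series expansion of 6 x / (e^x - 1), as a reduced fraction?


The exponential generating function for Bernoulli numbers is
x / (e^x - 1) = sum_{k>=0} B_k x^k / k!.
So the coefficient of x^26 in 6 x / (e^x - 1) is 6 B_26 / 26!.
Computing: B_26 = 8553103/6, 26! = 403291461126605635584000000, giving
6 * 8553103/6 / 403291461126605635584000000 = 657931/31022420086661971968000000.

657931/31022420086661971968000000


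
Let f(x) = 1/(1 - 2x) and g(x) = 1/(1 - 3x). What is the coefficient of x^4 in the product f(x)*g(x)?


The coefficient of x^n in f*g is the Cauchy product: sum_{k=0}^{n} a^k * b^(n-k).
With a=2, b=3, n=4:
sum_{k=0}^{4} 2^k * 3^(4-k)
= 211

211
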